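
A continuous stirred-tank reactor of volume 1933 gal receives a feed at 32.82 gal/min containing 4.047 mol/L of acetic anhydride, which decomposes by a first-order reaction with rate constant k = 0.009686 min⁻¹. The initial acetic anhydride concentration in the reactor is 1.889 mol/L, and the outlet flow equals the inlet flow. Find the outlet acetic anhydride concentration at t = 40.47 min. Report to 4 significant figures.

2.343 mol/L

Accumulation = in − out − consumed: V dC/dt = Q C_in − Q C − k V C.
dC/dt = (Q/V) C_in − (Q/V + k) C; effective rate a = Q/V + k = 0.0169788 + 0.009686 = 0.0266648 min⁻¹.
C_ss = Q C_in/(Q + kV) = 2.57692 mol/L; C(t) = C_ss + (C₀ − C_ss) e^(−a t).
C(40.47) = 2.57692 + (-0.687925)·e^(−0.0266648·40.47) = 2.57692 + (-0.687925)·0.339893 = 2.34310 mol/L.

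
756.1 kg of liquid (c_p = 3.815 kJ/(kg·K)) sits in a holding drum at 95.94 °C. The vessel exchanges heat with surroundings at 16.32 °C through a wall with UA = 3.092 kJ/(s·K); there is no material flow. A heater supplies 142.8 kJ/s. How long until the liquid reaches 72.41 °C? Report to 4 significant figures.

1135 s

Heat balance on the well-mixed liquid: M c_p dT/dt = −UA(T − T_amb) + Q̇.
τ = M c_p/UA = 932.898 s; T_ss = T_amb + Q̇/UA = 16.32 + 142.8/3.092 = 62.5037 °C.
T(t) = T_ss + (T₀ − T_ss)e^(−t/τ); set T = 72.41:
t = −τ ln[(T − T_ss)/(T₀ − T_ss)] = −932.898 · ln(0.296274) = 1134.84 s.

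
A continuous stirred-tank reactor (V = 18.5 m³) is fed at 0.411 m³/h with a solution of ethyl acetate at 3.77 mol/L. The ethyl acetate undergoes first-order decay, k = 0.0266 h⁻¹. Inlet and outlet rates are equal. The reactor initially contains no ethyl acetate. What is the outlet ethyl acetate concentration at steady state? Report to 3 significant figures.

1.72 mol/L

Accumulation = in − out − consumed: V dC/dt = Q C_in − Q C − k V C.
At steady state: 0 = Q C_in − (Q + kV) C_ss, so C_ss = Q C_in/(Q + kV).
C_ss = 0.411·3.77/(0.411 + 0.0266·18.5) = 1.5495/0.90310 = 1.7157 mol/L.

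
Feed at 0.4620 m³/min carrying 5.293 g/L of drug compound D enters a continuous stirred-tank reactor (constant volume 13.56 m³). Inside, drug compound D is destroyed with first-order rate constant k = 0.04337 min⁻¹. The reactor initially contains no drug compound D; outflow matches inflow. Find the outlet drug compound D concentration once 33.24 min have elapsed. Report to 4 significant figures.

V dC/dt = Q(C_in − C) − k V C.
dC/dt = (Q/V) C_in − (Q/V + k) C; effective rate a = Q/V + k = 0.0340708 + 0.04337 = 0.0774408 min⁻¹.
C_ss = Q C_in/(Q + kV) = 2.32870 g/L; C(t) = C_ss + (C₀ − C_ss) e^(−a t).
C(33.24) = 2.32870 + (-2.32870)·e^(−0.0774408·33.24) = 2.32870 + (-2.32870)·0.0762199 = 2.15121 g/L.

2.151 g/L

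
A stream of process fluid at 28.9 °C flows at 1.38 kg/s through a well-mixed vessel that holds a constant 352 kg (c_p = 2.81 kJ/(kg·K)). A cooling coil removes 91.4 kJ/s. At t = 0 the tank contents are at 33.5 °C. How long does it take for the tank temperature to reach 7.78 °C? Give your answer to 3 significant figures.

623 s

Unsteady energy balance on the tank contents: M c_p dT/dt = ṁ c_p (T_in − T) − 91.4.
τ = M/ṁ = 255.07 s; T_ss = T_in − Q̇/(ṁ c_p) = 5.3299 °C.
T(t) = T_ss + (T₀ − T_ss) e^(−t/τ). Set T = 7.78:
e^(−t/τ) = (7.78 − 5.3299)/(33.5 − 5.3299) = 0.086974
t = −255.07 · ln(0.086974) = 622.92 s.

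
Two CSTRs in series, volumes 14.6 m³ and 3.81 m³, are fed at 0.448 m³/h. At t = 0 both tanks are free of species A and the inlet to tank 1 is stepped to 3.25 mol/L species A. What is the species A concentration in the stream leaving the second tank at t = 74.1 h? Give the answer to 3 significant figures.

2.80 mol/L

Each tank obeys Vᵢ dCᵢ/dt = Q(Cᵢ₋₁ − Cᵢ), so τᵢ = Vᵢ/Q.
τ₁ = 14.6/0.448 = 32.589 h; τ₂ = 3.81/0.448 = 8.5045 h.
Solving the cascade with C₁(0)=C₂(0)=0 gives C₂(t) = C_in[1 − (τ₁ e^(−t/τ₁) − τ₂ e^(−t/τ₂))/(τ₁ − τ₂)].
At t = 74.1: e^(−t/τ₁) = 0.10293, e^(−t/τ₂) = 0.00016442.
C₂ = 3.25·[1 − (32.589·0.10293 − 8.5045·0.00016442)/(24.085)] = 3.25·0.86079 = 2.7976 mol/L.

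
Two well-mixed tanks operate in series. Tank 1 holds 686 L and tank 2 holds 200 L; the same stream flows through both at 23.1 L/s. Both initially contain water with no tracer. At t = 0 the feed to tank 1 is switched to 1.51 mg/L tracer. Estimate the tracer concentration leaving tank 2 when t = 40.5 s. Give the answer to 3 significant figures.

Species balance on tank i: dCᵢ/dt = (Cᵢ₋₁ − Cᵢ)/τᵢ with τᵢ = Vᵢ/Q.
τ₁ = 686/23.1 = 29.697 s; τ₂ = 200/23.1 = 8.6580 s.
Solving the cascade with C₁(0)=C₂(0)=0 gives C₂(t) = C_in[1 − (τ₁ e^(−t/τ₁) − τ₂ e^(−t/τ₂))/(τ₁ − τ₂)].
At t = 40.5: e^(−t/τ₁) = 0.25569, e^(−t/τ₂) = 0.0092999.
C₂ = 1.51·[1 − (29.697·0.25569 − 8.6580·0.0092999)/(21.039)] = 1.51·0.64291 = 0.97079 mg/L.

0.971 mg/L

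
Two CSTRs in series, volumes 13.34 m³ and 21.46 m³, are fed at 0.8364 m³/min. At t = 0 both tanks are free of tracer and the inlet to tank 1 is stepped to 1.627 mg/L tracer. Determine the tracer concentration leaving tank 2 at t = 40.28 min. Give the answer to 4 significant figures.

0.9462 mg/L

Each tank obeys Vᵢ dCᵢ/dt = Q(Cᵢ₋₁ − Cᵢ), so τᵢ = Vᵢ/Q.
τ₁ = 13.34/0.8364 = 15.9493 min; τ₂ = 21.46/0.8364 = 25.6576 min.
Solving the cascade with C₁(0)=C₂(0)=0 gives C₂(t) = C_in[1 − (τ₁ e^(−t/τ₁) − τ₂ e^(−t/τ₂))/(τ₁ − τ₂)].
At t = 40.28: e^(−t/τ₁) = 0.0800182, e^(−t/τ₂) = 0.208065.
C₂ = 1.627·[1 − (15.9493·0.0800182 − 25.6576·0.208065)/(-9.70827)] = 1.627·0.581573 = 0.946220 mg/L.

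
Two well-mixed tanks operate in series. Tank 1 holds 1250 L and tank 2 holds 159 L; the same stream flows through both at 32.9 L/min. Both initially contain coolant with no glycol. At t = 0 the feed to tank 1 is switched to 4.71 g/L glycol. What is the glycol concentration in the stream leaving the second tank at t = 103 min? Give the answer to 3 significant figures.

Each tank obeys Vᵢ dCᵢ/dt = Q(Cᵢ₋₁ − Cᵢ), so τᵢ = Vᵢ/Q.
τ₁ = 1250/32.9 = 37.994 min; τ₂ = 159/32.9 = 4.8328 min.
Solving the cascade with C₁(0)=C₂(0)=0 gives C₂(t) = C_in[1 − (τ₁ e^(−t/τ₁) − τ₂ e^(−t/τ₂))/(τ₁ − τ₂)].
At t = 103: e^(−t/τ₁) = 0.066473, e^(−t/τ₂) = 5.5471e-10.
C₂ = 4.71·[1 − (37.994·0.066473 − 4.8328·5.5471e-10)/(33.161)] = 4.71·0.92384 = 4.3513 g/L.

4.35 g/L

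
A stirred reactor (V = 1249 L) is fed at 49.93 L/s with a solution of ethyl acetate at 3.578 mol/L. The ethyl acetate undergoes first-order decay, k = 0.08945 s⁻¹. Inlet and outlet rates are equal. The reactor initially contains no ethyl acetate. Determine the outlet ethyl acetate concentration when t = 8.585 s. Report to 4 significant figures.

0.7413 mol/L

V dC/dt = Q(C_in − C) − k V C.
dC/dt = (Q/V) C_in − (Q/V + k) C; effective rate a = Q/V + k = 0.0399760 + 0.08945 = 0.129426 s⁻¹.
C_ss = Q C_in/(Q + kV) = 1.10514 mol/L; C(t) = C_ss + (C₀ − C_ss) e^(−a t).
C(8.585) = 1.10514 + (-1.10514)·e^(−0.129426·8.585) = 1.10514 + (-1.10514)·0.329189 = 0.741341 mol/L.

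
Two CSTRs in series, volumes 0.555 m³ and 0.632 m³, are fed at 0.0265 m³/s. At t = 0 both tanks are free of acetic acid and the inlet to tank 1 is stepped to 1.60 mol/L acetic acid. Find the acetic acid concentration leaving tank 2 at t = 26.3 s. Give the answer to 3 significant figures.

Time constants: τᵢ = Vᵢ/Q for each well-mixed tank.
τ₁ = 0.555/0.0265 = 20.943 s; τ₂ = 0.632/0.0265 = 23.849 s.
Solving the cascade with C₁(0)=C₂(0)=0 gives C₂(t) = C_in[1 − (τ₁ e^(−t/τ₁) − τ₂ e^(−t/τ₂))/(τ₁ − τ₂)].
At t = 26.3: e^(−t/τ₁) = 0.28486, e^(−t/τ₂) = 0.33195.
C₂ = 1.60·[1 − (20.943·0.28486 − 23.849·0.33195)/(-2.9057)] = 1.60·0.32861 = 0.52578 mol/L.

0.526 mol/L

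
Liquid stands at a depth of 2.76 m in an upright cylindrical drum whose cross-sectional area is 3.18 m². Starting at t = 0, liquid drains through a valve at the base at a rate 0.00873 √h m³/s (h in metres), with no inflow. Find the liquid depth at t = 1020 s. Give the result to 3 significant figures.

0.0682 m

Volume balance on the tank: A dh/dt = −0.00873 √h.
∫ h^(−1/2) dh = −(0.00873/A) ∫ dt, giving 2√h = 2√h₀ − (0.00873/A) t.
√h = √2.76 − 0.00873·1020/(2·3.18) = 1.6613 − 1.4001 = 0.26123.
h = 0.26123² = 0.068241 m.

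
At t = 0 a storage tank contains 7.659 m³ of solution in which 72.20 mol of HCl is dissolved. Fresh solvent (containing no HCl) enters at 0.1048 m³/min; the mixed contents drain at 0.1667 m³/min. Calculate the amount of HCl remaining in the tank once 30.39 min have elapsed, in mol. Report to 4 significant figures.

Total volume: dV/dt = Q_in − Q_out = -0.0619000 m³/min, so V(t) = 7.659 − 0.0619000 t and V(30.39) = 5.77786 m³.
Solute balance: dm/dt = 0 − Q_out C = −Q_out m/V(t).
Separate: dm/m = −Q_out dt/V(t) ⇒ ln(m/m₀) = −(Q_out/(Q_in−Q_out)) ln(V/V₀).
m = m₀ (V₀/V)^(Q_out/(Q_in−Q_out)) = 72.20 × (7.659/5.77786)^(-2.69305) = 33.7982 mol.

33.80 mol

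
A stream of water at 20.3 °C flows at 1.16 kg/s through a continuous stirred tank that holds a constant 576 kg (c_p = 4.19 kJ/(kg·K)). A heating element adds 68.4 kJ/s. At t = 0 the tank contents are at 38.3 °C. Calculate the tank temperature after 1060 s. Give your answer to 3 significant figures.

34.8 °C

Unsteady energy balance on the tank contents: M c_p dT/dt = ṁ c_p (T_in − T) + 68.4.
Rearrange: dT/dt = (T_ss − T)/τ with τ = M/ṁ = 496.55 s and T_ss = T_in + Q̇/(ṁ c_p) = 34.373 °C.
Integrating: T(t) = T_ss + (T₀ − T_ss) e^(−t/τ).
T(1060) = 34.373 + (3.9271)·e^(−1060/496.55) = 34.373 + (3.9271)·0.11828 = 34.837 °C.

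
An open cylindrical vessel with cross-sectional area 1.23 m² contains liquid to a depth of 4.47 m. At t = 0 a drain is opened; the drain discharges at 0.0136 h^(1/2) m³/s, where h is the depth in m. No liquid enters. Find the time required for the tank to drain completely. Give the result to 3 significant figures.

Unsteady balance on liquid volume: A dh/dt = −0.0136 √h.
This is separable: 2 d(√h)/dt = −0.0136/A, so √h = √h₀ − (0.0136/(2A)) t.
Tank is empty when √h = 0: t_empty = 2A√h₀/0.0136.
t_empty = 2·1.23·√4.47/0.0136 = 2.4600·2.1142/0.0136 = 382.43 s.

382 s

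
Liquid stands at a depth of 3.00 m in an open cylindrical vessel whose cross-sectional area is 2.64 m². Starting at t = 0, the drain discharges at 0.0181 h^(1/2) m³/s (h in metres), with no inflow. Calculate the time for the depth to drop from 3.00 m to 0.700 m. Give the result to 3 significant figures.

261 s

With no inflow, A dh/dt = −0.0181 √h.
∫ h^(−1/2) dh = −(0.0181/A) ∫ dt, giving 2√h = 2√h₀ − (0.0181/A) t.
t = 2A(√h₀ − √h)/0.0181 = 2·2.64·(√3.00 − √0.700)/0.0181
  = 5.2800 × (1.7321 − 0.83666) / 0.0181 = 261.20 s.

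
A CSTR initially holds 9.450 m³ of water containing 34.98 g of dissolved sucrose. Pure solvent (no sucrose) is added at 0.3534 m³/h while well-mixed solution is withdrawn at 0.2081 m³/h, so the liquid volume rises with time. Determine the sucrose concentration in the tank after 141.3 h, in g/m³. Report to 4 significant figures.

Let m(t) be the amount of sucrose. Volume: V(t) = V₀ + (Q_in − Q_out) t = 9.450 + 0.145300 t; V(141.3) = 29.9809 m³.
Solute balance: dm/dt = 0 − Q_out C = −Q_out m/V(t).
dm/m = −Q_out dt/(V₀ + 0.145300 t); integrating gives ln(m/m₀) = −(Q_out/(Q_in−Q_out)) ln(V/V₀).
m = m₀ (V₀/V)^(Q_out/(Q_in−Q_out)) = 34.98 × (9.450/29.9809)^(1.43221) = 6.69410 g.
C = m/V = 6.69410/29.9809 = 0.223279 g/m³.

0.2233 g/m³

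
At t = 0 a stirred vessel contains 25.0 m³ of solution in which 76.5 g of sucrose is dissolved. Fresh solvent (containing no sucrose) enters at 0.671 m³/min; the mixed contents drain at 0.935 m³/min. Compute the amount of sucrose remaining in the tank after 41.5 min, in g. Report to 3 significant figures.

Let m(t) be the amount of sucrose. Volume: V(t) = V₀ + (Q_in − Q_out) t = 25.0 − 0.26400 t; V(41.5) = 14.044 m³.
No sucrose enters, so dm/dt = −Q_out · (m/V).
Separate: dm/m = −Q_out dt/V(t) ⇒ ln(m/m₀) = −(Q_out/(Q_in−Q_out)) ln(V/V₀).
m = m₀ (V₀/V)^(Q_out/(Q_in−Q_out)) = 76.5 × (25.0/14.044)^(-3.5417) = 9.9232 g.

9.92 g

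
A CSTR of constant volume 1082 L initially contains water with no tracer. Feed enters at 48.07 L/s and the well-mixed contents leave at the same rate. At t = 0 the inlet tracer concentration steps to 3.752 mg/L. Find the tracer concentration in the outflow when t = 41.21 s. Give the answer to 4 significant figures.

Transient balance on the dissolved component: V dC/dt = Q(C_in − C).
Rewrite as dC/dt + C/τ = C_in/τ, τ = V/Q = 22.5088 s.
C approaches C_in exponentially: C(t) = C_in + (C₀ − C_in) e^(−t/τ).
C(41.21) = 3.752 + (0 − 3.752)·e^(−41.21/22.5088) = 3.752 + (-3.75200)·0.160279 = 3.15063 mg/L.

3.151 mg/L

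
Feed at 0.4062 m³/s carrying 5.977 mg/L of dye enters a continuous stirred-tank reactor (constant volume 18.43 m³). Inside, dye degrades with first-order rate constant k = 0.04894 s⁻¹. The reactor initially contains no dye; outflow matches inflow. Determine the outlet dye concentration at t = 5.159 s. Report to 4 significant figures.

Accumulation = in − out − consumed: V dC/dt = Q C_in − Q C − k V C.
dC/dt = (Q/V) C_in − (Q/V + k) C; effective rate a = Q/V + k = 0.0220402 + 0.04894 = 0.0709802 s⁻¹.
C_ss = Q C_in/(Q + kV) = 1.85593 mg/L; C(t) = C_ss + (C₀ − C_ss) e^(−a t).
C(5.159) = 1.85593 + (-1.85593)·e^(−0.0709802·5.159) = 1.85593 + (-1.85593)·0.693373 = 0.569077 mg/L.

0.5691 mg/L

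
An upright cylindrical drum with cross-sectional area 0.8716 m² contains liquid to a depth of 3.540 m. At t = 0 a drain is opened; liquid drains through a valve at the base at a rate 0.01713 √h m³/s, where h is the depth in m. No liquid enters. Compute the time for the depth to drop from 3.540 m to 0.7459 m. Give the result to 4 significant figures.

103.6 s

A dh/dt = −Q_out = −0.01713 √h.
Separate and integrate: 2(√h − √h₀) = −(0.01713/A) t.
t = 2A(√h₀ − √h)/0.01713 = 2·0.8716·(√3.540 − √0.7459)/0.01713
  = 1.74320 × (1.88149 − 0.863655) / 0.01713 = 103.578 s.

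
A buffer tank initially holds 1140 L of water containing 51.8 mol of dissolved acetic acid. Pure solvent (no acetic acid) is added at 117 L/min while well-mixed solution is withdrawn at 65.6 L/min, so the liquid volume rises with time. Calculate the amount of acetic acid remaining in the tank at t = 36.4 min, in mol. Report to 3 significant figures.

15.0 mol

Let m(t) be the amount of acetic acid. Volume: V(t) = V₀ + (Q_in − Q_out) t = 1140 + 51.400 t; V(36.4) = 3011.0 L.
Solute balance: dm/dt = 0 − Q_out C = −Q_out m/V(t).
dm/m = −Q_out dt/(V₀ + 51.400 t); integrating gives ln(m/m₀) = −(Q_out/(Q_in−Q_out)) ln(V/V₀).
m = m₀ (V₀/V)^(Q_out/(Q_in−Q_out)) = 51.8 × (1140/3011.0)^(1.2763) = 14.997 mol.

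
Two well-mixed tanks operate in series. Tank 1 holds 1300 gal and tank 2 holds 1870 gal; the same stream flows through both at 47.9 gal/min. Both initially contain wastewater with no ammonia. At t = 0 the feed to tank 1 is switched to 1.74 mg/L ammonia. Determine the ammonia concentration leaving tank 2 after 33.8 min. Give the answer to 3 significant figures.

Each tank obeys Vᵢ dCᵢ/dt = Q(Cᵢ₋₁ − Cᵢ), so τᵢ = Vᵢ/Q.
τ₁ = 1300/47.9 = 27.140 min; τ₂ = 1870/47.9 = 39.040 min.
Solving the cascade with C₁(0)=C₂(0)=0 gives C₂(t) = C_in[1 − (τ₁ e^(−t/τ₁) − τ₂ e^(−t/τ₂))/(τ₁ − τ₂)].
At t = 33.8: e^(−t/τ₁) = 0.28783, e^(−t/τ₂) = 0.42072.
C₂ = 1.74·[1 − (27.140·0.28783 − 39.040·0.42072)/(-11.900)] = 1.74·0.27619 = 0.48056 mg/L.

0.481 mg/L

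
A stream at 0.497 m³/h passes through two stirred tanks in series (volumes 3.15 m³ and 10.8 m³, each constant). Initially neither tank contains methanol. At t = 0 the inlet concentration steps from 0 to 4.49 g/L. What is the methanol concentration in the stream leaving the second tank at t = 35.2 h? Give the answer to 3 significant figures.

3.24 g/L

Species balance on tank i: dCᵢ/dt = (Cᵢ₋₁ − Cᵢ)/τᵢ with τᵢ = Vᵢ/Q.
τ₁ = 3.15/0.497 = 6.3380 h; τ₂ = 10.8/0.497 = 21.730 h.
Tank 1: C₁ = C_in(1 − e^(−t/τ₁)). Tank 2 (τ₁ ≠ τ₂): C₂ = C_in[1 − (τ₁ e^(−t/τ₁) − τ₂ e^(−t/τ₂))/(τ₁ − τ₂)].
At t = 35.2: e^(−t/τ₁) = 0.0038728, e^(−t/τ₂) = 0.19793.
C₂ = 4.49·[1 − (6.3380·0.0038728 − 21.730·0.19793)/(-15.392)] = 4.49·0.72217 = 3.2425 g/L.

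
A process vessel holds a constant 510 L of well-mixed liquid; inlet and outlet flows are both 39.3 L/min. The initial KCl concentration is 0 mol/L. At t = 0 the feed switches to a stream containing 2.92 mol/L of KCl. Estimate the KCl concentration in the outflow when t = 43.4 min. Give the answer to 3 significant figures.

2.82 mol/L

Unsteady species balance (constant V, well mixed): V dC/dt = Q(C_in − C).
Time constant τ = V/Q = 510/39.3 = 12.977 min.
Solution: C(t) = C_in + (C₀ − C_in) e^(−t/τ).
C(43.4) = 2.92 + (0 − 2.92)·e^(−43.4/12.977) = 2.92 + (-2.9200)·0.035283 = 2.8170 mol/L.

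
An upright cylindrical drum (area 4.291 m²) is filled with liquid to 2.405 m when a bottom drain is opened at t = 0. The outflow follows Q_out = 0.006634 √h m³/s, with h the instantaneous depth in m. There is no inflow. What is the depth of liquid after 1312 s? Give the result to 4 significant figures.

With no inflow, A dh/dt = −0.006634 √h.
∫ h^(−1/2) dh = −(0.006634/A) ∫ dt, giving 2√h = 2√h₀ − (0.006634/A) t.
√h = √2.405 − 0.006634·1312/(2·4.291) = 1.55081 − 1.01419 = 0.536613.
h = 0.536613² = 0.287953 m.

0.2880 m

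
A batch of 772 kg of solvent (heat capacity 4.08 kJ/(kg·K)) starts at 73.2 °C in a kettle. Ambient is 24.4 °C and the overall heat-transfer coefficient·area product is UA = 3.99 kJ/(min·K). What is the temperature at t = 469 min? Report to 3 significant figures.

51.3 °C

M c_p dT/dt = −UA(T − T_amb).
dT/dt = (T_ss − T)/τ with T_ss = T_amb = 24.400 °C, τ = M c_p/UA = 772·4.08/3.99 = 789.41 min.
Integrating: T(t) = T_ss + (T₀ − T_ss) e^(−t/τ).
T(469) = 24.400 + (48.800)·0.55205 = 51.340 °C.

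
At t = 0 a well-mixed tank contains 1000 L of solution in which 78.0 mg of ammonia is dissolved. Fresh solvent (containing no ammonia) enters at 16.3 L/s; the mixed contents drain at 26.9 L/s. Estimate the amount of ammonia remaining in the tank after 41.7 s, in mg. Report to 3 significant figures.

Let m(t) be the amount of ammonia. Volume: V(t) = V₀ + (Q_in − Q_out) t = 1000 − 10.600 t; V(41.7) = 557.98 L.
Species balance (pure solvent in): dm/dt = −Q_out · m/V(t).
Separate: dm/m = −Q_out dt/V(t) ⇒ ln(m/m₀) = −(Q_out/(Q_in−Q_out)) ln(V/V₀).
m = m₀ (V₀/V)^(Q_out/(Q_in−Q_out)) = 78.0 × (1000/557.98)^(-2.5377) = 17.745 mg.

17.7 mg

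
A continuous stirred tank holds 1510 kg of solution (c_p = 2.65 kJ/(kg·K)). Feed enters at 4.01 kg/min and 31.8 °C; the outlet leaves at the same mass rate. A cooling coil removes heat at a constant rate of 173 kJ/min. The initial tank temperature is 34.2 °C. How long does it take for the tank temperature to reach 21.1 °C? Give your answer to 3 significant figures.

M c_p dT/dt = ṁ c_p (T_in − T) − Q̇.
τ = M/ṁ = 376.56 min; T_ss = T_in − Q̇/(ṁ c_p) = 15.520 °C.
T(t) = T_ss + (T₀ − T_ss) e^(−t/τ). Set T = 21.1:
e^(−t/τ) = (21.1 − 15.520)/(34.2 − 15.520) = 0.29872
t = −376.56 · ln(0.29872) = 454.98 min.

455 min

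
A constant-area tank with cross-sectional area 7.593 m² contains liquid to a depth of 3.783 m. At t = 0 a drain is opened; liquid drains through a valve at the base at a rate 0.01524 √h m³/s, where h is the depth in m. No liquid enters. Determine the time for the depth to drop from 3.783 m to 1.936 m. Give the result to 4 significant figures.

Unsteady balance on liquid volume: A dh/dt = −0.01524 √h.
∫ h^(−1/2) dh = −(0.01524/A) ∫ dt, giving 2√h = 2√h₀ − (0.01524/A) t.
t = 2A(√h₀ − √h)/0.01524 = 2·7.593·(√3.783 − √1.936)/0.01524
  = 15.1860 × (1.94499 − 1.39140) / 0.01524 = 551.630 s.

551.6 s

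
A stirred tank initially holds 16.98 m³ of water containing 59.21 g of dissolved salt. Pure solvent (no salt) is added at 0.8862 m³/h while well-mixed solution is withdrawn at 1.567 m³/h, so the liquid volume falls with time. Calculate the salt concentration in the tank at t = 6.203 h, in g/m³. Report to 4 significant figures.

2.403 g/m³

Let m(t) be the amount of salt. Volume: V(t) = V₀ + (Q_in − Q_out) t = 16.98 − 0.680800 t; V(6.203) = 12.7570 m³.
Solute balance: dm/dt = 0 − Q_out C = −Q_out m/V(t).
dm/m = −Q_out dt/(V₀ − 0.680800 t); integrating gives ln(m/m₀) = −(Q_out/(Q_in−Q_out)) ln(V/V₀).
m = m₀ (V₀/V)^(Q_out/(Q_in−Q_out)) = 59.21 × (16.98/12.7570)^(-2.30170) = 30.6583 g.
C = m/V = 30.6583/12.7570 = 2.40325 g/m³.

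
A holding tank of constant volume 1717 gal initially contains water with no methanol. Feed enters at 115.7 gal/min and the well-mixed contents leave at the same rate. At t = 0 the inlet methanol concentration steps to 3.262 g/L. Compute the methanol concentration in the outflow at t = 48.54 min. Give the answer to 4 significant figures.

Transient balance on the dissolved component: V dC/dt = Q(C_in − C).
So dC/dt = (C_in − C)/τ with τ = V/Q = 1717/115.7 = 14.8401 min.
Integrating: C(t) = C_in + (C₀ − C_in) e^(−t/τ).
C(48.54) = 3.262 + (0 − 3.262)·e^(−48.54/14.8401) = 3.262 + (-3.26200)·0.0379735 = 3.13813 g/L.

3.138 g/L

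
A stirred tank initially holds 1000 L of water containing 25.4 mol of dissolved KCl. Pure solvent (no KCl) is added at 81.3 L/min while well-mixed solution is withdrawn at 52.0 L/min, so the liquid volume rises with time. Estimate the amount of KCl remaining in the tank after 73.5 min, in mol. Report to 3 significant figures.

3.31 mol

Total volume: dV/dt = Q_in − Q_out = 29.300 L/min, so V(t) = 1000 + 29.300 t and V(73.5) = 3153.5 L.
No KCl enters, so dm/dt = −Q_out · (m/V).
Separate: dm/m = −Q_out dt/V(t) ⇒ ln(m/m₀) = −(Q_out/(Q_in−Q_out)) ln(V/V₀).
m = m₀ (V₀/V)^(Q_out/(Q_in−Q_out)) = 25.4 × (1000/3153.5)^(1.7747) = 3.3082 mol.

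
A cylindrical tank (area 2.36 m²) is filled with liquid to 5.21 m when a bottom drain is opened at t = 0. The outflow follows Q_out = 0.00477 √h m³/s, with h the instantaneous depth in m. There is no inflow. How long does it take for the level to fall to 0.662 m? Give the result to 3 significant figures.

1450 s

Mass balance (ρ constant): A dh/dt = −0.00477 √h.
This is separable: 2 d(√h)/dt = −0.00477/A, so √h = √h₀ − (0.00477/(2A)) t.
t = 2A(√h₀ − √h)/0.00477 = 2·2.36·(√5.21 − √0.662)/0.00477
  = 4.7200 × (2.2825 − 0.81363) / 0.00477 = 1453.5 s.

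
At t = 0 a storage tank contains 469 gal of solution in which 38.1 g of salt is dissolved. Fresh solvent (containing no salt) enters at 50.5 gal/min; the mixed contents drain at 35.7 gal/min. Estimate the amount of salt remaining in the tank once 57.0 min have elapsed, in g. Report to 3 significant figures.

3.18 g

Total volume: dV/dt = Q_in − Q_out = 14.800 gal/min, so V(t) = 469 + 14.800 t and V(57.0) = 1312.6 gal.
Species balance (pure solvent in): dm/dt = −Q_out · m/V(t).
Separate: dm/m = −Q_out dt/V(t) ⇒ ln(m/m₀) = −(Q_out/(Q_in−Q_out)) ln(V/V₀).
m = m₀ (V₀/V)^(Q_out/(Q_in−Q_out)) = 38.1 × (469/1312.6)^(2.4122) = 3.1826 g.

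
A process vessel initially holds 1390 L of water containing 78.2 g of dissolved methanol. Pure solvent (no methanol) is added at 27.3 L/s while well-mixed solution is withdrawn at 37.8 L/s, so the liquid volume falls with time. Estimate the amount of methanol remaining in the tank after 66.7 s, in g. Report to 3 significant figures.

6.27 g

Total volume: dV/dt = Q_in − Q_out = -10.500 L/s, so V(t) = 1390 − 10.500 t and V(66.7) = 689.65 L.
Solute balance: dm/dt = 0 − Q_out C = −Q_out m/V(t).
dm/m = −Q_out dt/(V₀ − 10.500 t); integrating gives ln(m/m₀) = −(Q_out/(Q_in−Q_out)) ln(V/V₀).
m = m₀ (V₀/V)^(Q_out/(Q_in−Q_out)) = 78.2 × (1390/689.65)^(-3.6000) = 6.2722 g.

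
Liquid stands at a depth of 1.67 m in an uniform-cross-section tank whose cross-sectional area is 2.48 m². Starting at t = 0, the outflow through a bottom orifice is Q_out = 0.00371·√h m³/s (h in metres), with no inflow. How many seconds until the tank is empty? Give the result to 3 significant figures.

1730 s

With no inflow, A dh/dt = −0.00371 √h.
This is separable: 2 d(√h)/dt = −0.00371/A, so √h = √h₀ − (0.00371/(2A)) t.
Tank is empty when √h = 0: t_empty = 2A√h₀/0.00371.
t_empty = 2·2.48·√1.67/0.00371 = 4.9600·1.2923/0.00371 = 1727.7 s.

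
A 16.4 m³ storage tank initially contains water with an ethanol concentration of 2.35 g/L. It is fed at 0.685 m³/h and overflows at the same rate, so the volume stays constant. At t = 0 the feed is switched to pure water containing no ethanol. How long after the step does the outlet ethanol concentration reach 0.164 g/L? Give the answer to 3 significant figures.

63.7 h

Species balance on the tank: V dC/dt = Q(C_in − C), so τ = V/Q = 23.942 h.
C(t) = C_in + (C₀ − C_in) e^(−t/τ). Set C = 0.164 and solve for t:
e^(−t/τ) = (C − C_in)/(C₀ − C_in) = (0.164 − 0)/(2.35 − 0) = 0.069787
t = −τ ln(…) = 23.942 × 2.6623 = 63.740 h.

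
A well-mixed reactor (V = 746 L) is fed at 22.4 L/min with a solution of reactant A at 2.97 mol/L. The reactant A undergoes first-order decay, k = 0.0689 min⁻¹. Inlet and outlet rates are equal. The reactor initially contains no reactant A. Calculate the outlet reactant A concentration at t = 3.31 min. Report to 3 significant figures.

Species balance: V dC/dt = Q C_in − Q C − k V C.
dC/dt = (Q/V) C_in − (Q/V + k) C; effective rate a = Q/V + k = 0.030027 + 0.0689 = 0.098927 min⁻¹.
C_ss = Q C_in/(Q + kV) = 0.90147 mol/L; C(t) = C_ss + (C₀ − C_ss) e^(−a t).
C(3.31) = 0.90147 + (-0.90147)·e^(−0.098927·3.31) = 0.90147 + (-0.90147)·0.72076 = 0.25173 mol/L.

0.252 mol/L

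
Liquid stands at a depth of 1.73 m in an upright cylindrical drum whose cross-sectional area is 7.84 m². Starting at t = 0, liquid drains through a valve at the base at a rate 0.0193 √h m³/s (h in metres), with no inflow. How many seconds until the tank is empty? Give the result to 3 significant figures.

A dh/dt = −Q_out = −0.0193 √h.
Separate and integrate: 2(√h − √h₀) = −(0.0193/A) t.
Tank is empty when √h = 0: t_empty = 2A√h₀/0.0193.
t_empty = 2·7.84·√1.73/0.0193 = 15.680·1.3153/0.0193 = 1068.6 s.

1070 s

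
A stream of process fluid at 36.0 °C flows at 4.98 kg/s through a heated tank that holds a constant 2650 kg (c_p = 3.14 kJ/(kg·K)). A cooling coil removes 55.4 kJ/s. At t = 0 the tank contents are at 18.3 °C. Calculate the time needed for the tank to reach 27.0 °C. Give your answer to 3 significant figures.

First-law balance (no shaft work): M c_p dT/dt = ṁ c_p (T_in − T) − 55.4.
τ = M/ṁ = 532.13 s; T_ss = T_in − Q̇/(ṁ c_p) = 32.457 °C.
T(t) = T_ss + (T₀ − T_ss) e^(−t/τ). Set T = 27.0:
e^(−t/τ) = (27.0 − 32.457)/(18.3 − 32.457) = 0.38547
t = −532.13 · ln(0.38547) = 507.27 s.

507 s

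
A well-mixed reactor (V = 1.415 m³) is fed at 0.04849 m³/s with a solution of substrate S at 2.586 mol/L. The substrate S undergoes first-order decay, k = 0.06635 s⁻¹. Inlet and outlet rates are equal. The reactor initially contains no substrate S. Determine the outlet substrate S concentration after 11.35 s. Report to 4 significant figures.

Accumulation = in − out − consumed: V dC/dt = Q C_in − Q C − k V C.
This is linear with rate a = Q/V + k = 0.100619 s⁻¹.
C_ss = Q C_in/(Q + kV) = 0.880737 mol/L; C(t) = C_ss + (C₀ − C_ss) e^(−a t).
C(11.35) = 0.880737 + (-0.880737)·e^(−0.100619·11.35) = 0.880737 + (-0.880737)·0.319173 = 0.599629 mol/L.

0.5996 mol/L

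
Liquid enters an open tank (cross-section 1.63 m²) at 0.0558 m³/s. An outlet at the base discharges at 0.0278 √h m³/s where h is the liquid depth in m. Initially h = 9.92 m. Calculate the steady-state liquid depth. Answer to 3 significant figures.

Unsteady balance on liquid volume: A dh/dt = Q_in − 0.0278 √h. At steady state dh/dt = 0:
Q_in = 0.0278 √h_ss ⇒ √h_ss = 0.0558/0.0278 = 2.0072.
h_ss = 2.0072² = 4.0288 m. (Since h₀ = 9.92 m > h_ss, the level will fall toward this value.)

4.03 m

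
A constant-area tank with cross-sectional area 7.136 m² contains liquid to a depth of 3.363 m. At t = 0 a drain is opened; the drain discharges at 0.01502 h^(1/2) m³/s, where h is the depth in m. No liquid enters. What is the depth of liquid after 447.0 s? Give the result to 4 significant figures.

1.859 m

With no inflow, A dh/dt = −0.01502 √h.
∫ h^(−1/2) dh = −(0.01502/A) ∫ dt, giving 2√h = 2√h₀ − (0.01502/A) t.
√h = √3.363 − 0.01502·447.0/(2·7.136) = 1.83385 − 0.470427 = 1.36342.
h = 1.36342² = 1.85892 m.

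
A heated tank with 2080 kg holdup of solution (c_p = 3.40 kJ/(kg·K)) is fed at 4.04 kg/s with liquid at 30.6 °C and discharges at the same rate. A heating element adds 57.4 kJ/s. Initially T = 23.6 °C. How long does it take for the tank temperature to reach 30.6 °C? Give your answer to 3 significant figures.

Unsteady energy balance on the tank contents: M c_p dT/dt = ṁ c_p (T_in − T) + 57.4.
τ = M/ṁ = 514.85 s; T_ss = T_in + Q̇/(ṁ c_p) = 34.779 °C.
T(t) = T_ss + (T₀ − T_ss) e^(−t/τ). Set T = 30.6:
e^(−t/τ) = (30.6 − 34.779)/(23.6 − 34.779) = 0.37381
t = −514.85 · ln(0.37381) = 506.61 s.

507 s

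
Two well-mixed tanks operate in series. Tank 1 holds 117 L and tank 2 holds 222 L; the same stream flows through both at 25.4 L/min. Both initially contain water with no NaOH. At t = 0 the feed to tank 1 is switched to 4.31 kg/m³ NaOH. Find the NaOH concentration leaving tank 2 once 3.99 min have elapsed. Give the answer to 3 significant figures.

Species balance on tank i: dCᵢ/dt = (Cᵢ₋₁ − Cᵢ)/τᵢ with τᵢ = Vᵢ/Q.
τ₁ = 117/25.4 = 4.6063 min; τ₂ = 222/25.4 = 8.7402 min.
Solving the cascade with C₁(0)=C₂(0)=0 gives C₂(t) = C_in[1 − (τ₁ e^(−t/τ₁) − τ₂ e^(−t/τ₂))/(τ₁ − τ₂)].
At t = 3.99: e^(−t/τ₁) = 0.42054, e^(−t/τ₂) = 0.63349.
C₂ = 4.31·[1 − (4.6063·0.42054 − 8.7402·0.63349)/(-4.1339)] = 4.31·0.12923 = 0.55699 kg/m³.

0.557 kg/m³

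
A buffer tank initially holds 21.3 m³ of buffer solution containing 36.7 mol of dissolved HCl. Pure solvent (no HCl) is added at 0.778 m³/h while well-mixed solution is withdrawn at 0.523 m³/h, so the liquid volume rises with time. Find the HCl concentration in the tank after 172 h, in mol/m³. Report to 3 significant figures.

0.0568 mol/m³

Let m(t) be the amount of HCl. Volume: V(t) = V₀ + (Q_in − Q_out) t = 21.3 + 0.25500 t; V(172) = 65.160 m³.
Solute balance: dm/dt = 0 − Q_out C = −Q_out m/V(t).
dm/m = −Q_out dt/(V₀ + 0.25500 t); integrating gives ln(m/m₀) = −(Q_out/(Q_in−Q_out)) ln(V/V₀).
m = m₀ (V₀/V)^(Q_out/(Q_in−Q_out)) = 36.7 × (21.3/65.160)^(2.0510) = 3.7043 mol.
C = m/V = 3.7043/65.160 = 0.056849 mol/m³.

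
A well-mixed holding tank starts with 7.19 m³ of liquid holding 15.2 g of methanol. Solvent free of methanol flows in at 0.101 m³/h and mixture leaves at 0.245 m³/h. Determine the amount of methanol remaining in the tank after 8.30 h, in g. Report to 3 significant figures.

Let m(t) be the amount of methanol. Volume: V(t) = V₀ + (Q_in − Q_out) t = 7.19 − 0.14400 t; V(8.30) = 5.9948 m³.
Species balance (pure solvent in): dm/dt = −Q_out · m/V(t).
Separate: dm/m = −Q_out dt/V(t) ⇒ ln(m/m₀) = −(Q_out/(Q_in−Q_out)) ln(V/V₀).
m = m₀ (V₀/V)^(Q_out/(Q_in−Q_out)) = 15.2 × (7.19/5.9948)^(-1.7014) = 11.156 g.

11.2 g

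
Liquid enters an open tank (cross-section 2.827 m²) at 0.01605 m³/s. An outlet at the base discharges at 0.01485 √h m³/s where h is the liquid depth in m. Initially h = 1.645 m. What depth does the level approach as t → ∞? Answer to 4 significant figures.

Accumulation of liquid (constant cross-section A): A dh/dt = Q_in − 0.01485 √h. At steady state dh/dt = 0:
Q_in = 0.01485 √h_ss ⇒ √h_ss = 0.01605/0.01485 = 1.08081.
h_ss = 1.08081² = 1.16815 m. (Since h₀ = 1.645 m > h_ss, the level will fall toward this value.)

1.168 m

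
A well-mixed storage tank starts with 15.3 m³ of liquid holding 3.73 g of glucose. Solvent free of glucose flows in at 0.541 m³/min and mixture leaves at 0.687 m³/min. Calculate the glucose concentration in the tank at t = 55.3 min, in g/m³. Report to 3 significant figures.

0.0151 g/m³

Let m(t) be the amount of glucose. Volume: V(t) = V₀ + (Q_in − Q_out) t = 15.3 − 0.14600 t; V(55.3) = 7.2262 m³.
No glucose enters, so dm/dt = −Q_out · (m/V).
Separate: dm/m = −Q_out dt/V(t) ⇒ ln(m/m₀) = −(Q_out/(Q_in−Q_out)) ln(V/V₀).
m = m₀ (V₀/V)^(Q_out/(Q_in−Q_out)) = 3.73 × (15.3/7.2262)^(-4.7055) = 0.10933 g.
C = m/V = 0.10933/7.2262 = 0.015130 g/m³.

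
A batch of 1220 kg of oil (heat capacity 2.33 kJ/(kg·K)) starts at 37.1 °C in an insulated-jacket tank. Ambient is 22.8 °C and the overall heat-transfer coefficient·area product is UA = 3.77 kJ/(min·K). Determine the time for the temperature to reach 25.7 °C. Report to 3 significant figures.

1200 min

M c_p dT/dt = −UA(T − T_amb).
τ = M c_p/UA = 754.01 min; T_ss = T_amb = 22.800 °C.
T(t) = T_ss + (T₀ − T_ss)e^(−t/τ); set T = 25.7:
t = −τ ln[(T − T_ss)/(T₀ − T_ss)] = −754.01 · ln(0.20280) = 1203.1 min.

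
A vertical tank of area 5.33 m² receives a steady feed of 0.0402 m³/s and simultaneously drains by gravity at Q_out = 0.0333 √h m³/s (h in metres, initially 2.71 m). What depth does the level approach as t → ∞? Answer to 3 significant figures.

A dh/dt = Q_in − 0.0333 √h. Steady state requires inflow = outflow:
Q_in = 0.0333 √h_ss ⇒ √h_ss = 0.0402/0.0333 = 1.2072.
h_ss = 1.2072² = 1.4573 m. (Since h₀ = 2.71 m > h_ss, the level will fall toward this value.)

1.46 m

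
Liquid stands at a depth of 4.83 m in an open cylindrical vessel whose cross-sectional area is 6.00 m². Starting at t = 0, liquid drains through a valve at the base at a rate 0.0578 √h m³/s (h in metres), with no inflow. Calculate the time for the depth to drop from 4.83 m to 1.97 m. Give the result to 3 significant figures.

165 s

Mass balance (ρ constant): A dh/dt = −0.0578 √h.
∫ h^(−1/2) dh = −(0.0578/A) ∫ dt, giving 2√h = 2√h₀ − (0.0578/A) t.
t = 2A(√h₀ − √h)/0.0578 = 2·6.00·(√4.83 − √1.97)/0.0578
  = 12.000 × (2.1977 − 1.4036) / 0.0578 = 164.88 s.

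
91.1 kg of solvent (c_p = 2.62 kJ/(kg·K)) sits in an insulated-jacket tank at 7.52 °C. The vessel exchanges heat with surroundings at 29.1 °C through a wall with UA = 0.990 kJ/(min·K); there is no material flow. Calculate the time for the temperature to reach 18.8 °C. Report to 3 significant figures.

Unsteady energy balance on the tank contents: M c_p dT/dt = −UA(T − T_amb).
τ = M c_p/UA = 241.09 min; T_ss = T_amb = 29.100 °C.
T(t) = T_ss + (T₀ − T_ss)e^(−t/τ); set T = 18.8:
t = −τ ln[(T − T_ss)/(T₀ − T_ss)] = −241.09 · ln(0.47729) = 178.32 min.

178 min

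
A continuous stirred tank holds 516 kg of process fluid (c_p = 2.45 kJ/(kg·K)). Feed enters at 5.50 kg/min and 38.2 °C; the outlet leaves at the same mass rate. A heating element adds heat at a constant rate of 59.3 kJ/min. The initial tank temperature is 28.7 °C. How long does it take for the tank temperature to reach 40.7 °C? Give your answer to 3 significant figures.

187 min

Unsteady energy balance on the tank contents: M c_p dT/dt = ṁ c_p (T_in − T) + 59.3.
τ = M/ṁ = 93.818 min; T_ss = T_in + Q̇/(ṁ c_p) = 42.601 °C.
T(t) = T_ss + (T₀ − T_ss) e^(−t/τ). Set T = 40.7:
e^(−t/τ) = (40.7 − 42.601)/(28.7 − 42.601) = 0.13674
t = −93.818 · ln(0.13674) = 186.67 min.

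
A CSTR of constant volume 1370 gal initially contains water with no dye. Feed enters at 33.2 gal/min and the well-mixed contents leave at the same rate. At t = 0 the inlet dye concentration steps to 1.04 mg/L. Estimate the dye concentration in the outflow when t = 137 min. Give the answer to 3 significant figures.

1.00 mg/L

Transient balance on the dissolved component: V dC/dt = Q(C_in − C).
So dC/dt = (C_in − C)/τ with τ = V/Q = 1370/33.2 = 41.265 min.
Solution: C(t) = C_in + (C₀ − C_in) e^(−t/τ).
C(137) = 1.04 + (0 − 1.04)·e^(−137/41.265) = 1.04 + (-1.0400)·0.036153 = 1.0024 mg/L.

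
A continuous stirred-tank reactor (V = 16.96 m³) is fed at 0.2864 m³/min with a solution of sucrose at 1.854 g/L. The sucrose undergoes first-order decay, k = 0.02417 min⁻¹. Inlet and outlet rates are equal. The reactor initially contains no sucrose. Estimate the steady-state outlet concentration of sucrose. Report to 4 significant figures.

Accumulation = in − out − consumed: V dC/dt = Q C_in − Q C − k V C.
Steady state (dC/dt = 0): C_ss = Q C_in/(Q + kV) = C_in/(1 + kV/Q).
C_ss = 0.2864·1.854/(0.2864 + 0.02417·16.96) = 0.530986/0.696323 = 0.762556 g/L.

0.7626 g/L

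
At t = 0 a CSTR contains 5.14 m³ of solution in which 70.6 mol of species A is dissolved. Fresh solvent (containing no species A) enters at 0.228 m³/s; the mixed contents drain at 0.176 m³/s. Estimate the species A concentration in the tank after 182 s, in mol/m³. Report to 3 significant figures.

Let m(t) be the amount of species A. Volume: V(t) = V₀ + (Q_in − Q_out) t = 5.14 + 0.052000 t; V(182) = 14.604 m³.
Solute balance: dm/dt = 0 − Q_out C = −Q_out m/V(t).
Separate: dm/m = −Q_out dt/V(t) ⇒ ln(m/m₀) = −(Q_out/(Q_in−Q_out)) ln(V/V₀).
m = m₀ (V₀/V)^(Q_out/(Q_in−Q_out)) = 70.6 × (5.14/14.604)^(3.3846) = 2.0599 mol.
C = m/V = 2.0599/14.604 = 0.14105 mol/m³.

0.141 mol/m³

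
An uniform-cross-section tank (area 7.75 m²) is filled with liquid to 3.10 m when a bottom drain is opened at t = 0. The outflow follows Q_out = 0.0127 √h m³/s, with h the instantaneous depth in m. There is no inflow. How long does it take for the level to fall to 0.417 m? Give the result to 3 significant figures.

Accumulation of liquid (constant cross-section A): A dh/dt = −0.0127 √h.
Separate and integrate: 2(√h − √h₀) = −(0.0127/A) t.
t = 2A(√h₀ − √h)/0.0127 = 2·7.75·(√3.10 − √0.417)/0.0127
  = 15.500 × (1.7607 − 0.64576) / 0.0127 = 1360.7 s.

1360 s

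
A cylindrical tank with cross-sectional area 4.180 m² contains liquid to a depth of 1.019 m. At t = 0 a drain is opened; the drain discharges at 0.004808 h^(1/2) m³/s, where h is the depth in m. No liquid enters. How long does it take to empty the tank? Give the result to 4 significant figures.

A dh/dt = −Q_out = −0.004808 √h.
This is separable: 2 d(√h)/dt = −0.004808/A, so √h = √h₀ − (0.004808/(2A)) t.
Set h = 0: 2√h₀ = (0.004808/A) t_empty ⇒ t_empty = 2A√h₀/0.004808.
t_empty = 2·4.180·√1.019/0.004808 = 8.36000·1.00946/0.004808 = 1755.21 s.

1755 s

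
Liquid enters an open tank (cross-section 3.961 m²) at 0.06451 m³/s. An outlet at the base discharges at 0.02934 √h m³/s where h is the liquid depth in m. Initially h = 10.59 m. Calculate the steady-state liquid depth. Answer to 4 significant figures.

Level balance: A dh/dt = 0.06451 − 0.02934 √h. Setting dh/dt = 0:
Q_in = 0.02934 √h_ss ⇒ √h_ss = 0.06451/0.02934 = 2.19870.
h_ss = 2.19870² = 4.83430 m. (Since h₀ = 10.59 m > h_ss, the level will fall toward this value.)

4.834 m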